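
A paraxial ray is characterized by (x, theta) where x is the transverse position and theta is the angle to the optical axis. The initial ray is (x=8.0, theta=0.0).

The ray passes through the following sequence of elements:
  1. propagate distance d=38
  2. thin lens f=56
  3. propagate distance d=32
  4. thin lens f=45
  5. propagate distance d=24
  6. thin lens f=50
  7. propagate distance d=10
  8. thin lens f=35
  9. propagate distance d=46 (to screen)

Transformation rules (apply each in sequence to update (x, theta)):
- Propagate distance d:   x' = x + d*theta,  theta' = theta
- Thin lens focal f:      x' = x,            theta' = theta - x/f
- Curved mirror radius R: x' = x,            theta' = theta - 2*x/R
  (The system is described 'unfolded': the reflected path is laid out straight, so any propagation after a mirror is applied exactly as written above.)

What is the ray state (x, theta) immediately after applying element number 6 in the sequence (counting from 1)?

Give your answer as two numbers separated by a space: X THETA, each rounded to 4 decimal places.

Answer: -1.8286 -0.1825

Derivation:
Initial: x=8.0000 theta=0.0000
After 1 (propagate distance d=38): x=8.0000 theta=0.0000
After 2 (thin lens f=56): x=8.0000 theta=-1/7 (≈-0.1429)
After 3 (propagate distance d=32): x=24/7 (≈3.4286) theta=-1/7 (≈-0.1429)
After 4 (thin lens f=45): x=24/7 (≈3.4286) theta=-23/105 (≈-0.2190)
After 5 (propagate distance d=24): x=-64/35 (≈-1.8286) theta=-23/105 (≈-0.2190)
After 6 (thin lens f=50): x=-64/35 (≈-1.8286) theta=-479/2625 (≈-0.1825)
Rounded to 4 decimal places: x = -1.8286, theta = -0.1825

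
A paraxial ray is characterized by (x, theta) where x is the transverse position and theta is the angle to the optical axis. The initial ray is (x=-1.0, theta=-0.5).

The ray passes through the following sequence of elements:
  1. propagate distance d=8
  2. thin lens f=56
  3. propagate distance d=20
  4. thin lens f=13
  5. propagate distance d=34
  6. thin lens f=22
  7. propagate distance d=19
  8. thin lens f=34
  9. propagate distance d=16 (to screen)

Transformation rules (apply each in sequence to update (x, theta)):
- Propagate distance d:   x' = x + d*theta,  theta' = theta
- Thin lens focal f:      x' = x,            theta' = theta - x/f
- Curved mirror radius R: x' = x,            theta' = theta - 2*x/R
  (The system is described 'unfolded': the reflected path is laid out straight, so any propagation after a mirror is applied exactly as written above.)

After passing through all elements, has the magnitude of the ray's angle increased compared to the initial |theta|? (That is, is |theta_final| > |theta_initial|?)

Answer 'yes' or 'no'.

Answer: no

Derivation:
Initial: x=-1.0000 theta=-0.5000
After 1 (propagate distance d=8): x=-5.0000 theta=-0.5000
After 2 (thin lens f=56): x=-5.0000 theta=-23/56 (≈-0.4107)
After 3 (propagate distance d=20): x=-185/14 (≈-13.2143) theta=-23/56 (≈-0.4107)
After 4 (thin lens f=13): x=-185/14 (≈-13.2143) theta=63/104 (≈0.6058)
After 5 (propagate distance d=34): x=2687/364 (≈7.3819) theta=63/104 (≈0.6058)
After 6 (thin lens f=22): x=2687/364 (≈7.3819) theta=541/2002 (≈0.2702)
After 7 (propagate distance d=19): x=3855/308 (≈12.5162) theta=541/2002 (≈0.2702)
After 8 (thin lens f=34): x=3855/308 (≈12.5162) theta=-13327/136136 (≈-0.0979)
After 9 (propagate distance d=16 (to screen)): x=106477/9724 (≈10.9499) theta=-13327/136136 (≈-0.0979)
|theta_initial|=0.5000 |theta_final|=13327/136136 (≈0.0979) -> not increased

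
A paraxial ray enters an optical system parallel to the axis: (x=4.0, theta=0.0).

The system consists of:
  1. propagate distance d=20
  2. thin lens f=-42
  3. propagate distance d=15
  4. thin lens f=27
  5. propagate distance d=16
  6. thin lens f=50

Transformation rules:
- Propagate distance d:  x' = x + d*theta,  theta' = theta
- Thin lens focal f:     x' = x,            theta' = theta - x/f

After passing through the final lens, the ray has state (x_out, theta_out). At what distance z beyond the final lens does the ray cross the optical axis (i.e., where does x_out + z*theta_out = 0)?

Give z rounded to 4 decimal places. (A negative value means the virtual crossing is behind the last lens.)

Initial: x=4.0000 theta=0.0000
After 1 (propagate distance d=20): x=4.0000 theta=0.0000
After 2 (thin lens f=-42): x=4.0000 theta=2/21 (≈0.0952)
After 3 (propagate distance d=15): x=38/7 (≈5.4286) theta=2/21 (≈0.0952)
After 4 (thin lens f=27): x=38/7 (≈5.4286) theta=-20/189 (≈-0.1058)
After 5 (propagate distance d=16): x=706/189 (≈3.7354) theta=-20/189 (≈-0.1058)
After 6 (thin lens f=50): x=706/189 (≈3.7354) theta=-853/4725 (≈-0.1805)
z_focus = -x_out/theta_out = -(706/189)/(-853/4725) = 17650/853 ≈ 20.6917
Rounded to 4 decimal places: z = 20.6917

Answer: 20.6917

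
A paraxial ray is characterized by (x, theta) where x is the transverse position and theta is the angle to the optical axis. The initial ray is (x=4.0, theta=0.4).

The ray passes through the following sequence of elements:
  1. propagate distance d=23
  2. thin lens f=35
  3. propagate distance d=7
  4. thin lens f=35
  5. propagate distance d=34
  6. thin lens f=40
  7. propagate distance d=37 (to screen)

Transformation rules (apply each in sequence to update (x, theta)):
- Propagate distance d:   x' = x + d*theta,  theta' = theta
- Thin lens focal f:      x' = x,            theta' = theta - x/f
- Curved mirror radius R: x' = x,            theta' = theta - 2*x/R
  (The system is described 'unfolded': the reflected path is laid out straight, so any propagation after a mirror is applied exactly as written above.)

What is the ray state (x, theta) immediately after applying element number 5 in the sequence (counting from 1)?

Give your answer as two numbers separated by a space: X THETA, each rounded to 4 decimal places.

Answer: 1.1589 -0.3589

Derivation:
Initial: x=4.0000 theta=0.4000
After 1 (propagate distance d=23): x=13.2000 theta=0.4000
After 2 (thin lens f=35): x=13.2000 theta=4/175 (≈0.0229)
After 3 (propagate distance d=7): x=13.3600 theta=4/175 (≈0.0229)
After 4 (thin lens f=35): x=13.3600 theta=-314/875 (≈-0.3589)
After 5 (propagate distance d=34): x=1014/875 (≈1.1589) theta=-314/875 (≈-0.3589)
Rounded to 4 decimal places: x = 1.1589, theta = -0.3589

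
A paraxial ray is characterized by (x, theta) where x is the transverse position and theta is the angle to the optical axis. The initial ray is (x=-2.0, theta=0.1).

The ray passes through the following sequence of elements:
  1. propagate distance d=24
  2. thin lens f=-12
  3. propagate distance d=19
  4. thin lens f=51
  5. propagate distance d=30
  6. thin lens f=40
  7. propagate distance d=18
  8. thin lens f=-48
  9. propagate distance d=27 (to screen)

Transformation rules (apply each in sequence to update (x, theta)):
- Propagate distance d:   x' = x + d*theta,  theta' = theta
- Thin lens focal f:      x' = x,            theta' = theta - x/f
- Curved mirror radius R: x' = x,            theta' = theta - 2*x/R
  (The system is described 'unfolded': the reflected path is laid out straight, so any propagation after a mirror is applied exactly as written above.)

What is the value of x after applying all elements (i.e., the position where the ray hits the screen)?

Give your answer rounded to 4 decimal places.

Answer: 5.1396

Derivation:
Initial: x=-2.0000 theta=0.1000
After 1 (propagate distance d=24): x=0.4000 theta=0.1000
After 2 (thin lens f=-12): x=0.4000 theta=2/15 (≈0.1333)
After 3 (propagate distance d=19): x=44/15 (≈2.9333) theta=2/15 (≈0.1333)
After 4 (thin lens f=51): x=44/15 (≈2.9333) theta=58/765 (≈0.0758)
After 5 (propagate distance d=30): x=1328/255 (≈5.2078) theta=58/765 (≈0.0758)
After 6 (thin lens f=40): x=1328/255 (≈5.2078) theta=-208/3825 (≈-0.0544)
After 7 (propagate distance d=18): x=5392/1275 (≈4.2290) theta=-208/3825 (≈-0.0544)
After 8 (thin lens f=-48): x=5392/1275 (≈4.2290) theta=43/1275 (≈0.0337)
After 9 (propagate distance d=27 (to screen)): x=6553/1275 (≈5.1396) theta=43/1275 (≈0.0337)
Rounded to 4 decimal places: x = 5.1396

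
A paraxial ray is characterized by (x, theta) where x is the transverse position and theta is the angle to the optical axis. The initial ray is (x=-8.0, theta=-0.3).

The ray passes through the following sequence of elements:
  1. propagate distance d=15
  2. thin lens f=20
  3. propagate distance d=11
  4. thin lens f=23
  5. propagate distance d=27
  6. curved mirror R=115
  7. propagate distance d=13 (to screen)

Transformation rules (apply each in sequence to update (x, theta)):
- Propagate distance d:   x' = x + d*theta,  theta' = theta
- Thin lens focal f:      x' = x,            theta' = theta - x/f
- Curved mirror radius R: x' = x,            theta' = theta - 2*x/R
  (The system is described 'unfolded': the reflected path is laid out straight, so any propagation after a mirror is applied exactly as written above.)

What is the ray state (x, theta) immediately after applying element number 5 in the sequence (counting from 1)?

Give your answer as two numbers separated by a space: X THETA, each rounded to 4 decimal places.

Initial: x=-8.0000 theta=-0.3000
After 1 (propagate distance d=15): x=-12.5000 theta=-0.3000
After 2 (thin lens f=20): x=-12.5000 theta=0.3250
After 3 (propagate distance d=11): x=-8.9250 theta=0.3250
After 4 (thin lens f=23): x=-8.9250 theta=82/115 (≈0.7130)
After 5 (propagate distance d=27): x=9501/920 (≈10.3272) theta=82/115 (≈0.7130)
Rounded to 4 decimal places: x = 10.3272, theta = 0.7130

Answer: 10.3272 0.7130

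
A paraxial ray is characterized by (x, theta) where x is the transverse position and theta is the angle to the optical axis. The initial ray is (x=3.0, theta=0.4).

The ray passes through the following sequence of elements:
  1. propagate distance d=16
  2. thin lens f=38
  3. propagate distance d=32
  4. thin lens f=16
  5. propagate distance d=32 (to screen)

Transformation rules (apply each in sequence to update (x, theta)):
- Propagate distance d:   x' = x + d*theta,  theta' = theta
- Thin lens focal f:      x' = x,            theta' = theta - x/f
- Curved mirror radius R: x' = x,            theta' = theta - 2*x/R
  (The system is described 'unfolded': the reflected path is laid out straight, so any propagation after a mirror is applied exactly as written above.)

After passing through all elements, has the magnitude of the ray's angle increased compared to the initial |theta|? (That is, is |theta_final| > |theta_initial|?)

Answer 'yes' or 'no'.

Initial: x=3.0000 theta=0.4000
After 1 (propagate distance d=16): x=9.4000 theta=0.4000
After 2 (thin lens f=38): x=9.4000 theta=29/190 (≈0.1526)
After 3 (propagate distance d=32): x=1357/95 (≈14.2842) theta=29/190 (≈0.1526)
After 4 (thin lens f=16): x=1357/95 (≈14.2842) theta=-225/304 (≈-0.7401)
After 5 (propagate distance d=32 (to screen)): x=-9.4000 theta=-225/304 (≈-0.7401)
|theta_initial|=0.4000 |theta_final|=225/304 (≈0.7401) -> increased

Answer: yes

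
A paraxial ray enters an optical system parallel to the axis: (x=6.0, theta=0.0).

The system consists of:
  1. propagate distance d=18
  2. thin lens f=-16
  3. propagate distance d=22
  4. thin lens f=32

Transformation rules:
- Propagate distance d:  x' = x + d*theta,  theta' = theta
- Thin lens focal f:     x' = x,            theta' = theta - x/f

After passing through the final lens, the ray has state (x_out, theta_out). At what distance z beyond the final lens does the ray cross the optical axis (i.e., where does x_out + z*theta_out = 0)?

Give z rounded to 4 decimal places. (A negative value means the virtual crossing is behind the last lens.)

Initial: x=6.0000 theta=0.0000
After 1 (propagate distance d=18): x=6.0000 theta=0.0000
After 2 (thin lens f=-16): x=6.0000 theta=0.3750
After 3 (propagate distance d=22): x=14.2500 theta=0.3750
After 4 (thin lens f=32): x=14.2500 theta=-9/128 (≈-0.0703)
z_focus = -x_out/theta_out = -(14.2500)/(-9/128) = 608/3 ≈ 202.6667
Rounded to 4 decimal places: z = 202.6667

Answer: 202.6667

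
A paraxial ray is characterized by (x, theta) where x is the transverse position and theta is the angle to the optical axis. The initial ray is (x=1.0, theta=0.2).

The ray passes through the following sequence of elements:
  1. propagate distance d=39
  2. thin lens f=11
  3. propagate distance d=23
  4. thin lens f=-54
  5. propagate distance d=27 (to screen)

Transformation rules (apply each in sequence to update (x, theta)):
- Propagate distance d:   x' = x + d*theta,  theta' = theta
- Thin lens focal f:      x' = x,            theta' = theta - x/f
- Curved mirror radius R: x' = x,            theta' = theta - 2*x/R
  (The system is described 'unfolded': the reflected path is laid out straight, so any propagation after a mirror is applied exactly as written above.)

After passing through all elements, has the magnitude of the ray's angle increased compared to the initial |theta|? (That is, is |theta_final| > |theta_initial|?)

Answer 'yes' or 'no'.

Answer: yes

Derivation:
Initial: x=1.0000 theta=0.2000
After 1 (propagate distance d=39): x=8.8000 theta=0.2000
After 2 (thin lens f=11): x=8.8000 theta=-0.6000
After 3 (propagate distance d=23): x=-5.0000 theta=-0.6000
After 4 (thin lens f=-54): x=-5.0000 theta=-187/270 (≈-0.6926)
After 5 (propagate distance d=27 (to screen)): x=-23.7000 theta=-187/270 (≈-0.6926)
|theta_initial|=0.2000 |theta_final|=187/270 (≈0.6926) -> increased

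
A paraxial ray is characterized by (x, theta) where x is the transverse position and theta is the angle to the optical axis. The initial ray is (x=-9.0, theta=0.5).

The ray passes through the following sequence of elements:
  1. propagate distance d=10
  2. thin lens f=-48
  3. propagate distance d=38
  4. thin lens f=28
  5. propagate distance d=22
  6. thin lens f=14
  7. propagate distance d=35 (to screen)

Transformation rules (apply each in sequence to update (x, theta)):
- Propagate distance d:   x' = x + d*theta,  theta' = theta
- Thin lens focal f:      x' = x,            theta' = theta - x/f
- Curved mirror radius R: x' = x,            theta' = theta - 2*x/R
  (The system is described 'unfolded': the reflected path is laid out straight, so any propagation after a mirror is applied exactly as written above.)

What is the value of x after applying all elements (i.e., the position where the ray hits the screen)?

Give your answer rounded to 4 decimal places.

Answer: -17.7619

Derivation:
Initial: x=-9.0000 theta=0.5000
After 1 (propagate distance d=10): x=-4.0000 theta=0.5000
After 2 (thin lens f=-48): x=-4.0000 theta=5/12 (≈0.4167)
After 3 (propagate distance d=38): x=71/6 (≈11.8333) theta=5/12 (≈0.4167)
After 4 (thin lens f=28): x=71/6 (≈11.8333) theta=-1/168 (≈-0.0060)
After 5 (propagate distance d=22): x=983/84 (≈11.7024) theta=-1/168 (≈-0.0060)
After 6 (thin lens f=14): x=983/84 (≈11.7024) theta=-165/196 (≈-0.8418)
After 7 (propagate distance d=35 (to screen)): x=-373/21 (≈-17.7619) theta=-165/196 (≈-0.8418)
Rounded to 4 decimal places: x = -17.7619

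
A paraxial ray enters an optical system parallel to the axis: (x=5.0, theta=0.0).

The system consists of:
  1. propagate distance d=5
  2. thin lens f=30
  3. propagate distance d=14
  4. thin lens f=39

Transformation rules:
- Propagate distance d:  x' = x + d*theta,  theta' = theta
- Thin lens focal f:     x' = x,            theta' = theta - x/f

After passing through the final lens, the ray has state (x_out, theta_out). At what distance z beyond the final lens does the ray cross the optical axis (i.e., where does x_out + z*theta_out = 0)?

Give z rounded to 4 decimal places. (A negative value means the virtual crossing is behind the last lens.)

Answer: 11.3455

Derivation:
Initial: x=5.0000 theta=0.0000
After 1 (propagate distance d=5): x=5.0000 theta=0.0000
After 2 (thin lens f=30): x=5.0000 theta=-1/6 (≈-0.1667)
After 3 (propagate distance d=14): x=8/3 (≈2.6667) theta=-1/6 (≈-0.1667)
After 4 (thin lens f=39): x=8/3 (≈2.6667) theta=-55/234 (≈-0.2350)
z_focus = -x_out/theta_out = -(8/3)/(-55/234) = 624/55 ≈ 11.3455
Rounded to 4 decimal places: z = 11.3455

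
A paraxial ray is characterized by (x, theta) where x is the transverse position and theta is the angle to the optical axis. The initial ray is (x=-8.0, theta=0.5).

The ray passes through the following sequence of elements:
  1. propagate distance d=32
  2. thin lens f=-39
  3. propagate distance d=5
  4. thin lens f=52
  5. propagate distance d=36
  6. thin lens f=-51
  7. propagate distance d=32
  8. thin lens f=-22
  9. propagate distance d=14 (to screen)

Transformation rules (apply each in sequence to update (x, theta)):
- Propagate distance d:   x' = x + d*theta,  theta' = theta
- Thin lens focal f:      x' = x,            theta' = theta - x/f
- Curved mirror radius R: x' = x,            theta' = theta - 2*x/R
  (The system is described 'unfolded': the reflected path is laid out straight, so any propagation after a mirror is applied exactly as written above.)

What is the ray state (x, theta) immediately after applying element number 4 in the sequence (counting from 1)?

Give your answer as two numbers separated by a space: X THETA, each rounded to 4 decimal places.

Answer: 11.5256 0.4835

Derivation:
Initial: x=-8.0000 theta=0.5000
After 1 (propagate distance d=32): x=8.0000 theta=0.5000
After 2 (thin lens f=-39): x=8.0000 theta=55/78 (≈0.7051)
After 3 (propagate distance d=5): x=899/78 (≈11.5256) theta=55/78 (≈0.7051)
After 4 (thin lens f=52): x=899/78 (≈11.5256) theta=1961/4056 (≈0.4835)
Rounded to 4 decimal places: x = 11.5256, theta = 0.4835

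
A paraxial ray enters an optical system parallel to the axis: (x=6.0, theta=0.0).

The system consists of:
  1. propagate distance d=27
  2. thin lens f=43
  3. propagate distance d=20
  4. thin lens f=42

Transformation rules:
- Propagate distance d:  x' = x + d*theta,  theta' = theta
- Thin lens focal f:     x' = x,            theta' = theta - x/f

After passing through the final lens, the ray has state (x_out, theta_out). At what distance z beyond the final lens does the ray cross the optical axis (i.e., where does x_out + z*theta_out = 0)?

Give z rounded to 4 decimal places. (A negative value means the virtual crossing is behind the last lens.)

Initial: x=6.0000 theta=0.0000
After 1 (propagate distance d=27): x=6.0000 theta=0.0000
After 2 (thin lens f=43): x=6.0000 theta=-6/43 (≈-0.1395)
After 3 (propagate distance d=20): x=138/43 (≈3.2093) theta=-6/43 (≈-0.1395)
After 4 (thin lens f=42): x=138/43 (≈3.2093) theta=-65/301 (≈-0.2159)
z_focus = -x_out/theta_out = -(138/43)/(-65/301) = 966/65 ≈ 14.8615
Rounded to 4 decimal places: z = 14.8615

Answer: 14.8615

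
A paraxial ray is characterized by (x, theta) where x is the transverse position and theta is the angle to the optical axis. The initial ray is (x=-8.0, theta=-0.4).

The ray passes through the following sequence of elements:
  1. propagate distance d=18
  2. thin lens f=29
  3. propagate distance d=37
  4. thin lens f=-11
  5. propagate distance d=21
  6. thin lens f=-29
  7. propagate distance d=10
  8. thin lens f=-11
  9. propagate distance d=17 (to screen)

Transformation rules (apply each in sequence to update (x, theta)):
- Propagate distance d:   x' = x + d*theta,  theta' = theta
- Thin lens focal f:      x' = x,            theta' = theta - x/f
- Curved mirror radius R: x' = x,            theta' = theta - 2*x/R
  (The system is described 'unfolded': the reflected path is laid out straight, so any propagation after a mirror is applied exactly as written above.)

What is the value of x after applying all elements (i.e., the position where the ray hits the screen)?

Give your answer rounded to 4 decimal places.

Answer: -148.9309

Derivation:
Initial: x=-8.0000 theta=-0.4000
After 1 (propagate distance d=18): x=-15.2000 theta=-0.4000
After 2 (thin lens f=29): x=-15.2000 theta=18/145 (≈0.1241)
After 3 (propagate distance d=37): x=-1538/145 (≈-10.6069) theta=18/145 (≈0.1241)
After 4 (thin lens f=-11): x=-1538/145 (≈-10.6069) theta=-268/319 (≈-0.8401)
After 5 (propagate distance d=21): x=-45058/1595 (≈-28.2495) theta=-268/319 (≈-0.8401)
After 6 (thin lens f=-29): x=-45058/1595 (≈-28.2495) theta=-83918/46255 (≈-1.8142)
After 7 (propagate distance d=10): x=-2145862/46255 (≈-46.3920) theta=-83918/46255 (≈-1.8142)
After 8 (thin lens f=-11): x=-2145862/46255 (≈-46.3920) theta=-613792/101761 (≈-6.0317)
After 9 (propagate distance d=17 (to screen)): x=-75776802/508805 (≈-148.9309) theta=-613792/101761 (≈-6.0317)
Rounded to 4 decimal places: x = -148.9309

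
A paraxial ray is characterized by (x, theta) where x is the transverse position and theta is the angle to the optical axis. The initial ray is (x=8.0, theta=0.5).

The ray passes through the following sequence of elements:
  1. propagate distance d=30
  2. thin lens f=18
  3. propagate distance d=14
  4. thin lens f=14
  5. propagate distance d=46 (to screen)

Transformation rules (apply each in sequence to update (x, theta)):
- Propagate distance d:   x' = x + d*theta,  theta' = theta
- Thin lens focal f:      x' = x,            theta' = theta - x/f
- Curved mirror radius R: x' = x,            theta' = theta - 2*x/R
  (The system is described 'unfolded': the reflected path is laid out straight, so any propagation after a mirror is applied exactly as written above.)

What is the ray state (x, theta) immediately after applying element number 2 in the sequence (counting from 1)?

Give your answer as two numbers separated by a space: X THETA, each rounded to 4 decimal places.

Initial: x=8.0000 theta=0.5000
After 1 (propagate distance d=30): x=23.0000 theta=0.5000
After 2 (thin lens f=18): x=23.0000 theta=-7/9 (≈-0.7778)
Rounded to 4 decimal places: x = 23.0000, theta = -0.7778

Answer: 23.0000 -0.7778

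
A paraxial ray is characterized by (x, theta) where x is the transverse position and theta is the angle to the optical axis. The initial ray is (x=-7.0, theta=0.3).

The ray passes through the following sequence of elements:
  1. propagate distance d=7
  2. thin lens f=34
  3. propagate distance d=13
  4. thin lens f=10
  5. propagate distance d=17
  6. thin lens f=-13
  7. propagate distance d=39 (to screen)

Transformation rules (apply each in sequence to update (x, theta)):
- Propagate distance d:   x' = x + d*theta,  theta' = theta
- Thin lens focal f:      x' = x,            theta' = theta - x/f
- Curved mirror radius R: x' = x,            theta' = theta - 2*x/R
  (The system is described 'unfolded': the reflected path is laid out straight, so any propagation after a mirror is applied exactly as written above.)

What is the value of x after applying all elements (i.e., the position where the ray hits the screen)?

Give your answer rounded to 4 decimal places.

Answer: 41.6679

Derivation:
Initial: x=-7.0000 theta=0.3000
After 1 (propagate distance d=7): x=-4.9000 theta=0.3000
After 2 (thin lens f=34): x=-4.9000 theta=151/340 (≈0.4441)
After 3 (propagate distance d=13): x=297/340 (≈0.8735) theta=151/340 (≈0.4441)
After 4 (thin lens f=10): x=297/340 (≈0.8735) theta=1213/3400 (≈0.3568)
After 5 (propagate distance d=17): x=23591/3400 (≈6.9385) theta=1213/3400 (≈0.3568)
After 6 (thin lens f=-13): x=23591/3400 (≈6.9385) theta=984/1105 (≈0.8905)
After 7 (propagate distance d=39 (to screen)): x=141671/3400 (≈41.6679) theta=984/1105 (≈0.8905)
Rounded to 4 decimal places: x = 41.6679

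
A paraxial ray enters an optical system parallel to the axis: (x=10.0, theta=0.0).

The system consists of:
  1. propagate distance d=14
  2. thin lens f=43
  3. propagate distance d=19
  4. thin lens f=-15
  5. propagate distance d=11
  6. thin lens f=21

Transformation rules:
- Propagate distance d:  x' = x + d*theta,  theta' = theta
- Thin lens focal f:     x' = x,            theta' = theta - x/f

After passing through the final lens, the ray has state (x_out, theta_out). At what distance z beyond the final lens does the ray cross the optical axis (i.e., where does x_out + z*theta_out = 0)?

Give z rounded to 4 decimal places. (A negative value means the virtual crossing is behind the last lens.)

Answer: 35.7000

Derivation:
Initial: x=10.0000 theta=0.0000
After 1 (propagate distance d=14): x=10.0000 theta=0.0000
After 2 (thin lens f=43): x=10.0000 theta=-10/43 (≈-0.2326)
After 3 (propagate distance d=19): x=240/43 (≈5.5814) theta=-10/43 (≈-0.2326)
After 4 (thin lens f=-15): x=240/43 (≈5.5814) theta=6/43 (≈0.1395)
After 5 (propagate distance d=11): x=306/43 (≈7.1163) theta=6/43 (≈0.1395)
After 6 (thin lens f=21): x=306/43 (≈7.1163) theta=-60/301 (≈-0.1993)
z_focus = -x_out/theta_out = -(306/43)/(-60/301) = 35.7000
Rounded to 4 decimal places: z = 35.7000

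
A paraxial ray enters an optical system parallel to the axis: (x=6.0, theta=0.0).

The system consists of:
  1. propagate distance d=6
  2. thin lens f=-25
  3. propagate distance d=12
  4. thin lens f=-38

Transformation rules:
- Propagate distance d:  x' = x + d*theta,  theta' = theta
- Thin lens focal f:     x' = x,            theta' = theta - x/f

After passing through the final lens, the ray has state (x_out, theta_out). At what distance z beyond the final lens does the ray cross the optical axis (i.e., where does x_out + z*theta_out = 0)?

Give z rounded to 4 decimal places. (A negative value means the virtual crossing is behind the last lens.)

Initial: x=6.0000 theta=0.0000
After 1 (propagate distance d=6): x=6.0000 theta=0.0000
After 2 (thin lens f=-25): x=6.0000 theta=0.2400
After 3 (propagate distance d=12): x=8.8800 theta=0.2400
After 4 (thin lens f=-38): x=8.8800 theta=9/19 (≈0.4737)
z_focus = -x_out/theta_out = -(8.8800)/(9/19) = -1406/75 ≈ -18.7467
Rounded to 4 decimal places: z = -18.7467

Answer: -18.7467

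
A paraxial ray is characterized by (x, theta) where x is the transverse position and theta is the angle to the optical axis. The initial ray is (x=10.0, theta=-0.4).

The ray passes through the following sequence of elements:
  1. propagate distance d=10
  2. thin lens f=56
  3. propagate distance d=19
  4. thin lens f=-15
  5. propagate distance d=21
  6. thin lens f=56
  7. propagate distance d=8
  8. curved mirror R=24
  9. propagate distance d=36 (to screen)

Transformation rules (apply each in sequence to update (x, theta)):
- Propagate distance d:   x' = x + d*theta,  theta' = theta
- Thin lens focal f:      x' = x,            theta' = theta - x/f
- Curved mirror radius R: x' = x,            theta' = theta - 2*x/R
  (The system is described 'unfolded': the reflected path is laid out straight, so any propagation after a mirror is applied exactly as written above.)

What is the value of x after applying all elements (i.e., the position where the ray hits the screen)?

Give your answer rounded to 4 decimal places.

Initial: x=10.0000 theta=-0.4000
After 1 (propagate distance d=10): x=6.0000 theta=-0.4000
After 2 (thin lens f=56): x=6.0000 theta=-71/140 (≈-0.5071)
After 3 (propagate distance d=19): x=-509/140 (≈-3.6357) theta=-71/140 (≈-0.5071)
After 4 (thin lens f=-15): x=-509/140 (≈-3.6357) theta=-787/1050 (≈-0.7495)
After 5 (propagate distance d=21): x=-13563/700 (≈-19.3757) theta=-787/1050 (≈-0.7495)
After 6 (thin lens f=56): x=-13563/700 (≈-19.3757) theta=-9491/23520 (≈-0.4035)
After 7 (propagate distance d=8): x=-166139/7350 (≈-22.6039) theta=-9491/23520 (≈-0.4035)
After 8 (curved mirror R=24): x=-166139/7350 (≈-22.6039) theta=522191/352800 (≈1.4801)
After 9 (propagate distance d=36 (to screen)): x=902017/29400 (≈30.6809) theta=522191/352800 (≈1.4801)
Rounded to 4 decimal places: x = 30.6809

Answer: 30.6809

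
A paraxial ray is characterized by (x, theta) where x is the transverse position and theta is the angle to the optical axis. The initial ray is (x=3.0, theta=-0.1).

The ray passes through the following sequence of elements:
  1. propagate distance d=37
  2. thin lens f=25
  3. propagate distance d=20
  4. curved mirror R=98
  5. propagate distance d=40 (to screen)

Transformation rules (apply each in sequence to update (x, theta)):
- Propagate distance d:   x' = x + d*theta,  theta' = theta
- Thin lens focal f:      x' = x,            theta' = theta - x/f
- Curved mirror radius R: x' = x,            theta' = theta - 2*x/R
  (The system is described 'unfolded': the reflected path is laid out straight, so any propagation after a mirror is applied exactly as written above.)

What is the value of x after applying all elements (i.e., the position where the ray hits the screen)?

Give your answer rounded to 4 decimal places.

Initial: x=3.0000 theta=-0.1000
After 1 (propagate distance d=37): x=-0.7000 theta=-0.1000
After 2 (thin lens f=25): x=-0.7000 theta=-0.0720
After 3 (propagate distance d=20): x=-2.1400 theta=-0.0720
After 4 (curved mirror R=98): x=-2.1400 theta=-347/12250 (≈-0.0283)
After 5 (propagate distance d=40 (to screen)): x=-8019/2450 (≈-3.2731) theta=-347/12250 (≈-0.0283)
Rounded to 4 decimal places: x = -3.2731

Answer: -3.2731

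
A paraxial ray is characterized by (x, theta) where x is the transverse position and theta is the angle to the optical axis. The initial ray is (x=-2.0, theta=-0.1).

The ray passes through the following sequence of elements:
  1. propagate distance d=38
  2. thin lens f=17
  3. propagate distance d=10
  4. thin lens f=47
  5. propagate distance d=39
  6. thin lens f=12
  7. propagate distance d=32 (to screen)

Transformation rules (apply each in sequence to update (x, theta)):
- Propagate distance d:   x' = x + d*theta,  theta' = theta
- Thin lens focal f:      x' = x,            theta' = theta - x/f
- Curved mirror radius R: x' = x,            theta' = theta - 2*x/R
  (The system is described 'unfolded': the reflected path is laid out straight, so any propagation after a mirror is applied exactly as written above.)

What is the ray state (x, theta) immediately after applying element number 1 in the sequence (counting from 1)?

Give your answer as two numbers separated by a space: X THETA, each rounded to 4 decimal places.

Initial: x=-2.0000 theta=-0.1000
After 1 (propagate distance d=38): x=-5.8000 theta=-0.1000
Rounded to 4 decimal places: x = -5.8000, theta = -0.1000

Answer: -5.8000 -0.1000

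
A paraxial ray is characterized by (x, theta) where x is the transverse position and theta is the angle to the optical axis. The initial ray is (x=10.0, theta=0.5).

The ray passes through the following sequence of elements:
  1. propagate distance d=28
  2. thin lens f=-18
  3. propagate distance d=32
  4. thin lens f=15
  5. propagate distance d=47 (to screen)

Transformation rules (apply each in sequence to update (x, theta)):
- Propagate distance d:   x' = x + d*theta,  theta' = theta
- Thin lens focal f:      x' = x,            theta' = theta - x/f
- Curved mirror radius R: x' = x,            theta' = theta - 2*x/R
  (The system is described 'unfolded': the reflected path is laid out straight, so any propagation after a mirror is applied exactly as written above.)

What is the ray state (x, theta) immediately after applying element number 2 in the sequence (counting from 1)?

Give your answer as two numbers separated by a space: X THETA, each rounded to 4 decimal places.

Initial: x=10.0000 theta=0.5000
After 1 (propagate distance d=28): x=24.0000 theta=0.5000
After 2 (thin lens f=-18): x=24.0000 theta=11/6 (≈1.8333)
Rounded to 4 decimal places: x = 24.0000, theta = 1.8333

Answer: 24.0000 1.8333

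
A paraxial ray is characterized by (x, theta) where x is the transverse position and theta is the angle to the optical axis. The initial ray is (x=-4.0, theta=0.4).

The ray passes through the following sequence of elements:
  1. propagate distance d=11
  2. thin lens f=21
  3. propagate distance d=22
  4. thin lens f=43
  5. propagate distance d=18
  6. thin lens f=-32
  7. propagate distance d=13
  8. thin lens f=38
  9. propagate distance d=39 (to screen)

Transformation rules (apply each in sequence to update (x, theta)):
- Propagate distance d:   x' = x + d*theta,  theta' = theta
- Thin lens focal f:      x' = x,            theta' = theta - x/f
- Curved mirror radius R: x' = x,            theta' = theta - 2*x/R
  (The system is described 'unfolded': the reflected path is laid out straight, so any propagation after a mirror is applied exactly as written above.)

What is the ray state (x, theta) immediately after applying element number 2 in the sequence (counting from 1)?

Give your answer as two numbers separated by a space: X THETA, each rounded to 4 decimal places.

Answer: 0.4000 0.3810

Derivation:
Initial: x=-4.0000 theta=0.4000
After 1 (propagate distance d=11): x=0.4000 theta=0.4000
After 2 (thin lens f=21): x=0.4000 theta=8/21 (≈0.3810)
Rounded to 4 decimal places: x = 0.4000, theta = 0.3810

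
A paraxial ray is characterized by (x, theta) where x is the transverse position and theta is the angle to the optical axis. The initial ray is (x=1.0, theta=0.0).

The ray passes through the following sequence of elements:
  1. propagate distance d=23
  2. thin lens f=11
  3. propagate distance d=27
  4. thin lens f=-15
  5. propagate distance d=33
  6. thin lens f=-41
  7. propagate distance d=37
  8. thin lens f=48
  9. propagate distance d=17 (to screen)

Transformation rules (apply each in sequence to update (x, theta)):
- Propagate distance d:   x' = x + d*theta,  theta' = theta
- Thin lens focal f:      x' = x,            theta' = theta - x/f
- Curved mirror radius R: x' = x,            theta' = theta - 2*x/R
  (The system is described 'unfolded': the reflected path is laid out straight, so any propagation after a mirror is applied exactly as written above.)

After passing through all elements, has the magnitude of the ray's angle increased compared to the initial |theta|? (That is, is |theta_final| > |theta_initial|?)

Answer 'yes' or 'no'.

Answer: yes

Derivation:
Initial: x=1.0000 theta=0.0000
After 1 (propagate distance d=23): x=1.0000 theta=0.0000
After 2 (thin lens f=11): x=1.0000 theta=-1/11 (≈-0.0909)
After 3 (propagate distance d=27): x=-16/11 (≈-1.4545) theta=-1/11 (≈-0.0909)
After 4 (thin lens f=-15): x=-16/11 (≈-1.4545) theta=-31/165 (≈-0.1879)
After 5 (propagate distance d=33): x=-421/55 (≈-7.6545) theta=-31/165 (≈-0.1879)
After 6 (thin lens f=-41): x=-421/55 (≈-7.6545) theta=-2534/6765 (≈-0.3746)
After 7 (propagate distance d=37): x=-13231/615 (≈-21.5138) theta=-2534/6765 (≈-0.3746)
After 8 (thin lens f=48): x=-13231/615 (≈-21.5138) theta=23909/324720 (≈0.0736)
After 9 (propagate distance d=17 (to screen)): x=-1315903/64944 (≈-20.2621) theta=23909/324720 (≈0.0736)
|theta_initial|=0.0000 |theta_final|=23909/324720 (≈0.0736) -> increased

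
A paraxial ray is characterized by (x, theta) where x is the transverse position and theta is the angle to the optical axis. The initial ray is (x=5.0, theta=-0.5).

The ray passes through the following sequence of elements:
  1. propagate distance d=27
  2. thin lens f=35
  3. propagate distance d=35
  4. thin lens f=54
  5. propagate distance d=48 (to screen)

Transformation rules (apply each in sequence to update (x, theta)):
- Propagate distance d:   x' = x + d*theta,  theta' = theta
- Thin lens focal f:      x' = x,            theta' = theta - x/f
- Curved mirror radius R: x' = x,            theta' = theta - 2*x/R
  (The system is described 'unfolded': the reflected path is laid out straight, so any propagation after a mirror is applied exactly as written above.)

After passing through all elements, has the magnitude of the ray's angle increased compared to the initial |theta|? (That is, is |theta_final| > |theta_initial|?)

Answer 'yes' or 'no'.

Answer: no

Derivation:
Initial: x=5.0000 theta=-0.5000
After 1 (propagate distance d=27): x=-8.5000 theta=-0.5000
After 2 (thin lens f=35): x=-8.5000 theta=-9/35 (≈-0.2571)
After 3 (propagate distance d=35): x=-17.5000 theta=-9/35 (≈-0.2571)
After 4 (thin lens f=54): x=-17.5000 theta=253/3780 (≈0.0669)
After 5 (propagate distance d=48 (to screen)): x=-9001/630 (≈-14.2873) theta=253/3780 (≈0.0669)
|theta_initial|=0.5000 |theta_final|=253/3780 (≈0.0669) -> not increased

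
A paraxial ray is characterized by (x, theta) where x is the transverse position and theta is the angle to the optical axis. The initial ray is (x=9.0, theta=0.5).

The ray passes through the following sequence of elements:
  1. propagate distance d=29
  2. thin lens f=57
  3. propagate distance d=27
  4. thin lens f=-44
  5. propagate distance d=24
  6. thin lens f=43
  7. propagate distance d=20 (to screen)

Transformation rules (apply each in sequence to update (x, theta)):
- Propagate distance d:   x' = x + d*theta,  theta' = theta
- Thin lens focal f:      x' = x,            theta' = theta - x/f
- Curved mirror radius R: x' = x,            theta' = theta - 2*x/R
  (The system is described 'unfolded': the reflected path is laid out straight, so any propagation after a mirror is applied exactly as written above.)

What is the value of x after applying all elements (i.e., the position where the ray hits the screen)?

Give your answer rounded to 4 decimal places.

Initial: x=9.0000 theta=0.5000
After 1 (propagate distance d=29): x=23.5000 theta=0.5000
After 2 (thin lens f=57): x=23.5000 theta=5/57 (≈0.0877)
After 3 (propagate distance d=27): x=983/38 (≈25.8684) theta=5/57 (≈0.0877)
After 4 (thin lens f=-44): x=983/38 (≈25.8684) theta=3389/5016 (≈0.6756)
After 5 (propagate distance d=24): x=17591/418 (≈42.0837) theta=3389/5016 (≈0.6756)
After 6 (thin lens f=43): x=17591/418 (≈42.0837) theta=-65365/215688 (≈-0.3031)
After 7 (propagate distance d=20 (to screen)): x=971207/26961 (≈36.0227) theta=-65365/215688 (≈-0.3031)
Rounded to 4 decimal places: x = 36.0227

Answer: 36.0227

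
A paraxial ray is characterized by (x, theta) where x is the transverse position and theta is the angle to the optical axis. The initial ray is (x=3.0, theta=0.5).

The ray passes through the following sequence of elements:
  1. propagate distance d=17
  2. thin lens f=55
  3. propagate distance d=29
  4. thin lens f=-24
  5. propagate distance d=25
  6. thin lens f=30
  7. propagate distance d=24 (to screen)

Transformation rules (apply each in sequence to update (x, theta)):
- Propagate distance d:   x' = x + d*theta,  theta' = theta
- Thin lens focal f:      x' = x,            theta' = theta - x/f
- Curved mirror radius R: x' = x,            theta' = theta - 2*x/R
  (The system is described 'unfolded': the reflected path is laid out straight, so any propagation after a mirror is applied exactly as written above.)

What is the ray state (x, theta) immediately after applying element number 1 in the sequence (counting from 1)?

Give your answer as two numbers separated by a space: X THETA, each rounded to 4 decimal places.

Answer: 11.5000 0.5000

Derivation:
Initial: x=3.0000 theta=0.5000
After 1 (propagate distance d=17): x=11.5000 theta=0.5000
Rounded to 4 decimal places: x = 11.5000, theta = 0.5000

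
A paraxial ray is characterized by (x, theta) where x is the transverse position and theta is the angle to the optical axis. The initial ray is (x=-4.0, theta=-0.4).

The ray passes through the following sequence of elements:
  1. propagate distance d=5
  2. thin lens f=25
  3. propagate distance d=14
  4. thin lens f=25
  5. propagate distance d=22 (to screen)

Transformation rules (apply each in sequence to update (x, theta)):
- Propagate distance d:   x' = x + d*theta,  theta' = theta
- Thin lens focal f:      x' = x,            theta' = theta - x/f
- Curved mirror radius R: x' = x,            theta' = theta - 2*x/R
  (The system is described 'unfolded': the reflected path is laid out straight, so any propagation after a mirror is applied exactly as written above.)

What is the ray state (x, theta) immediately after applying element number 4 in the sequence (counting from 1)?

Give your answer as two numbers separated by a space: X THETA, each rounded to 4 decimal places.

Answer: -8.2400 0.1696

Derivation:
Initial: x=-4.0000 theta=-0.4000
After 1 (propagate distance d=5): x=-6.0000 theta=-0.4000
After 2 (thin lens f=25): x=-6.0000 theta=-0.1600
After 3 (propagate distance d=14): x=-8.2400 theta=-0.1600
After 4 (thin lens f=25): x=-8.2400 theta=0.1696
Rounded to 4 decimal places: x = -8.2400, theta = 0.1696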